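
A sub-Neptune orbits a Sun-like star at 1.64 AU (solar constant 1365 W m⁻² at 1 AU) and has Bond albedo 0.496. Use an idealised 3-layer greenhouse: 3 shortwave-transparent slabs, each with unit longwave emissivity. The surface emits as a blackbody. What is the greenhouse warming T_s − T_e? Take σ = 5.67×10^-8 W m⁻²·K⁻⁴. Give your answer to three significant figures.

Irradiance scales as 1/d², so S = 1365 W m⁻² × (1/1.64)² = 507.5 W m⁻².
Top-of-atmosphere balance: σT_e⁴ = S(1−α)/4 = 63.95 W m⁻² → T_e = 183.3 K.
T_s = (N+1)^(1/4)·T_e = 259.2 K.
So the greenhouse effect raises the surface by 259.2 − 183.3 = 75.91 K.

75.9 kelvin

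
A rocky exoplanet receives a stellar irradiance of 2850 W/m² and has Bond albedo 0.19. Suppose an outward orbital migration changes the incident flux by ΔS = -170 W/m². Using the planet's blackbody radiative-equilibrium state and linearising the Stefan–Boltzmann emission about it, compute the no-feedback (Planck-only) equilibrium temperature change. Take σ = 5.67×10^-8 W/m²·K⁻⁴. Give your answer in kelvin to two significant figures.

-4.7 K

The baseline emission temperature is T_e = 317.6 K.
TOA radiative forcing: ΔF = (1−α)ΔS/4 = 0.81·(-170)/4 = -34.43 W/m².
The Planck feedback parameter is 4σT_e³ = 7.268 W/m²/K.
Hence the no-feedback warming is ΔF/(4σT_e³) = -4.74 K.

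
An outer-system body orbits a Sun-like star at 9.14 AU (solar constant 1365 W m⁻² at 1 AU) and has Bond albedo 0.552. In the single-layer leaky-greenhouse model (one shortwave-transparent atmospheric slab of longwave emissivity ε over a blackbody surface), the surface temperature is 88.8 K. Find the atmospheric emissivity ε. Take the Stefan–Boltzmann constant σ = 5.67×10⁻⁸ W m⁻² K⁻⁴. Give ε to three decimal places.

0.962

Irradiance scales as 1/d², so S = 1365 W m⁻² × (1/9.14)² = 16.34 W m⁻².
First, T_e = [16.34·(1−0.552)/(4σ)]^(1/4) = 75.37 K.
Inverting T_s⁴ = 2T_e⁴/(2−ε): (T_e/T_s)⁴ = 0.5191, so ε = 2(1 − 0.5191) = 0.9619.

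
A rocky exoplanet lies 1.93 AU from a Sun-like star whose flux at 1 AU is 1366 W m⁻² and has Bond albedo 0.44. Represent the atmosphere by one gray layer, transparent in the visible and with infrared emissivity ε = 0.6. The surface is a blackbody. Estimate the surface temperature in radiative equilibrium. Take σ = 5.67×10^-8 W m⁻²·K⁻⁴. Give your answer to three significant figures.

190 kelvin

Irradiance scales as 1/d², so S = 1366 W m⁻² × (1/1.93)² = 366.7 W m⁻².
At the top of the atmosphere, σT_e⁴ = S(1−α)/4 = 51.34 W m⁻², giving T_e = 173.5 K.
The surface balance (absorbed SW + ε·downward IR = σT_s⁴) with T_a⁴ = T_s⁴/2 reduces to T_s = T_e·[2/(2−ε)]^¼ = 189.6 K.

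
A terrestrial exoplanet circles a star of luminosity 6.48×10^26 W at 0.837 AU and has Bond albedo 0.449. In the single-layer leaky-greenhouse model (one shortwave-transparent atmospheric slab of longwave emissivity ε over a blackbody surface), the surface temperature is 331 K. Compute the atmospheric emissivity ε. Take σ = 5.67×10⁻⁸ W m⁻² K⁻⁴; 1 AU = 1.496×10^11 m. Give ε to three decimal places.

d = 0.837 × 1.496×10^11 m = 1.252×10^11 m.
Spreading L over a sphere of radius d: S = 6.48×10^26/(4π·1.25×10^11²) = 3289 W m⁻².
Effective temperature: T_e = [S(1−α)/(4σ)]^(1/4) = 299.0 K.
Inverting T_s⁴ = 2T_e⁴/(2−ε): (T_e/T_s)⁴ = 0.6657, so ε = 2(1 − 0.6657) = 0.6687.

0.669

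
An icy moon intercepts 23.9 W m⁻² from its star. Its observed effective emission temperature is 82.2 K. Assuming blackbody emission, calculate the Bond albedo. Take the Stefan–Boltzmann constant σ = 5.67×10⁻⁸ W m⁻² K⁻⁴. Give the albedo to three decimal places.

0.567

Energy balance: S(1−α)/4 = σT⁴, so 1−α = 4σT⁴/S.
4σT⁴ = 4·5.67×10⁻⁸·(82.2)⁴ = 10.35 W m⁻².
Hence α = 1 − 10.35/23.90 = 0.5668.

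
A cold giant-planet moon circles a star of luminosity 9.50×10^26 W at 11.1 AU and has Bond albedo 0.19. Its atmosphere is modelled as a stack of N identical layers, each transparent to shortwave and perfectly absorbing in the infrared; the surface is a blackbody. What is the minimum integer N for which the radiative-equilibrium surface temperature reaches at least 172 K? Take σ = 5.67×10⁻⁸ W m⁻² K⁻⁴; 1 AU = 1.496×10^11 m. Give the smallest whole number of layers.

8

d = 11.1 × 1.496×10^11 m = 1.661×10^12 m.
Flux at the orbit: S = L/(4πd²) = 9.50×10^26/(4π·(1.66×10^12)²) = 27.42 W m⁻².
OLR = S(1−α)/4 = 5.552 W m⁻²; the top layer radiates at T_e = 99.47 K.
T_s = (N+1)^(1/4)·T_e ≥ 172 K requires N+1 ≥ (T_s/T_e)⁴ = (172/99.47)⁴ = 8.939.
So N ≥ 7.939; the smallest integer is N = 8.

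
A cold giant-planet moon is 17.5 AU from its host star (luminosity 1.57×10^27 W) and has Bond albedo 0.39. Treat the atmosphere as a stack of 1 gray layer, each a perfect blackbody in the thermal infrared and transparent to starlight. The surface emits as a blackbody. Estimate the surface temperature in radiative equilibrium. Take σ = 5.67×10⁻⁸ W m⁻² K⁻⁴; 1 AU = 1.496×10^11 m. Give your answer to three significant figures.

d = 17.5 × 1.496×10^11 m = 2.618×10^12 m.
S = L/(4πd²) = 18.23 W m⁻².
The effective emission temperature is T_e = [S(1−α)/(4σ)]^¼ = 83.68 K.
Layer-by-layer balance gives σT_s⁴ = (N+1)σT_e⁴, so T_s = 2^¼·83.68 = 99.51 K.

99.5 kelvin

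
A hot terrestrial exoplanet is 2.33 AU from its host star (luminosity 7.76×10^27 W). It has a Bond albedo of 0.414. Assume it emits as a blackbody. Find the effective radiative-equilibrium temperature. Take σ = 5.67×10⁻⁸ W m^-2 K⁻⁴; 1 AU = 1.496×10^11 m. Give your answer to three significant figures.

Orbital distance: d = 2.33 AU = 3.486×10^11 m.
S = L/(4πd²) = 5082 W m^-2.
Averaging over the sphere, the absorbed flux is S(1−α)/4 = 744.6 W m^-2.
Set σT⁴ = 744.6 → T = (744.6/σ)^(1/4) = 338.5 K.

339 K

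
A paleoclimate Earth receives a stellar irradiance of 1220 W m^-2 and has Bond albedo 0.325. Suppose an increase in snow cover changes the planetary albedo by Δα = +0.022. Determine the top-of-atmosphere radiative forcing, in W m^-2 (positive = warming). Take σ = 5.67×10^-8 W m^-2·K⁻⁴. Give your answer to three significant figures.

The change in absorbed flux is Δ[S(1−α)/4] = −SΔα/4 = -6.710 W m^-2.

-6.71 W m^-2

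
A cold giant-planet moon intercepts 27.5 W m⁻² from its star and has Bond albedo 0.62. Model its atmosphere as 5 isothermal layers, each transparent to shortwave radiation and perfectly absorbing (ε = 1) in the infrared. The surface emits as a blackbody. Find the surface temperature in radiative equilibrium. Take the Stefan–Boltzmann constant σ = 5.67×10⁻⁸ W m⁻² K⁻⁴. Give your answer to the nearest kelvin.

OLR = S(1−α)/4 = 2.612 W m⁻²; the top layer radiates at T_e = 82.39 K.
For an N-layer opaque stack, T_s⁴ = (N+1)T_e⁴, hence T_s = (6)^(1/4)×82.39 K = 128.9 K.

129 kelvin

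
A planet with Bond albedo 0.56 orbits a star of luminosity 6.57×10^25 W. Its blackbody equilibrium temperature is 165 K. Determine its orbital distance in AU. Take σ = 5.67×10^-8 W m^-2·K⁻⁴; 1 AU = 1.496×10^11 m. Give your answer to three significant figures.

0.782 AU

The flux needed for this T is 4σT⁴/(1−0.56) = 382.1 W m^-2.
S = L/(4πd²) → d = √(L/4πS) = √(6.57×10^25/(4π·382.1)) = 1.170×10^11 m = 0.7820 AU.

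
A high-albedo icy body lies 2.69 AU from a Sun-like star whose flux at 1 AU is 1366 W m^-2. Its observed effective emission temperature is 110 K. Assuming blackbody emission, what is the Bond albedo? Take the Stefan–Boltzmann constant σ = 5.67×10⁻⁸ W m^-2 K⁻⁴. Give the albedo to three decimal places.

0.824

Irradiance scales as 1/d², so S = 1366 W m^-2 × (1/2.69)² = 188.8 W m^-2.
Energy balance: S(1−α)/4 = σT⁴, so 1−α = 4σT⁴/S.
σT⁴ = 8.301 W m^-2, so 4σT⁴ = 33.21 W m^-2.
Hence α = 1 − 33.21/188.8 = 0.8241.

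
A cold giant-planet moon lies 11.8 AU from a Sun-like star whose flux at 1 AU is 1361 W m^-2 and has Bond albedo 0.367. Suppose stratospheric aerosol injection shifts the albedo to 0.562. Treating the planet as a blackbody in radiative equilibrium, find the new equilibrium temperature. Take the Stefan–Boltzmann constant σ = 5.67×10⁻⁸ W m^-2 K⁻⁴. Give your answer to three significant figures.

Flux at the orbit: S = 1361/(11.8)² = 9.774 W m^-2.
T₂ = [S(1−α₂)/(4σ)]^(1/4) = [9.774·0.438/(4σ)]^(1/4) = 65.91 K.

65.9 K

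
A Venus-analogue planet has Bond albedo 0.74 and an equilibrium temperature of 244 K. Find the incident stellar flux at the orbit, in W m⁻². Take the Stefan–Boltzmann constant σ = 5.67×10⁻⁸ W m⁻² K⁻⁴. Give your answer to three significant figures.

3090 W m⁻²

From S(1−α)/4 = σT⁴: S = 4σT⁴/(1−α).
σT⁴ = 5.67×10⁻⁸·(244)⁴ = 201.0 W m⁻².
So S = 4×201.0/(1−0.74) = 3092 W m⁻².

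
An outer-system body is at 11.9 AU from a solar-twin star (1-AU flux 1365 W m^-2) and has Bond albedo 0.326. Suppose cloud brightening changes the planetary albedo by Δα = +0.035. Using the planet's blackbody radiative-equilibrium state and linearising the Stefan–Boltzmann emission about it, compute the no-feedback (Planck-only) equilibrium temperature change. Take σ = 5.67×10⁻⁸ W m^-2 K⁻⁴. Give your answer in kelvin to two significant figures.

-0.95 K

Flux at the orbit: S = 1365/(11.9)² = 9.639 W m^-2.
The baseline emission temperature is T_e = 73.16 K.
The change in absorbed flux is Δ[S(1−α)/4] = −SΔα/4 = -0.08434 W m^-2.
Linearising σT⁴ gives d(σT⁴)/dT = 4σT_e³ = 0.08880 W m^-2 per K.
So ΔT₀ = -0.08434/0.08880 = -0.950 K.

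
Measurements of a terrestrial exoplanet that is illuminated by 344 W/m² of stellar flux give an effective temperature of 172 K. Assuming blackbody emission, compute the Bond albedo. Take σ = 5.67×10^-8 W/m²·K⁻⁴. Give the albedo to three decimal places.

0.423

From σT⁴ = S(1−α)/4 we invert for α: 1−α = 4σT⁴/S.
σT⁴ = 49.62 W/m², so 4σT⁴ = 198.5 W/m².
Hence α = 1 − 198.5/344.0 = 0.4230.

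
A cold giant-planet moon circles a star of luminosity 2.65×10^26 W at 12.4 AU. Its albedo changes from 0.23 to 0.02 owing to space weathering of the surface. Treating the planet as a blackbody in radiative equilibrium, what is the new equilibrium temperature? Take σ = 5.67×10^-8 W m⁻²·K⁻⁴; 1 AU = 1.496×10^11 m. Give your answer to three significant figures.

d = 12.4 × 1.496×10^11 m = 1.855×10^12 m.
S = L/(4πd²) = 6.128 W m⁻².
With the new albedo, S(1−α₂)/4 = 1.501 W m⁻², so T₂ = 71.73 K.

71.7 kelvin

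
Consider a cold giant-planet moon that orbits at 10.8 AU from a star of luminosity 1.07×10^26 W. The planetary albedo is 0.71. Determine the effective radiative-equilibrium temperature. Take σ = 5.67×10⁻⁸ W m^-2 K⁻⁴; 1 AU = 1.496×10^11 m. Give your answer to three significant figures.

45.2 kelvin

d = 10.8 × 1.496×10^11 m = 1.616×10^12 m.
S = L/(4πd²) = 3.262 W m^-2.
Averaging over the sphere, the absorbed flux is S(1−α)/4 = 0.2365 W m^-2.
Set σT⁴ = 0.2365 → T = (0.2365/σ)^(1/4) = 45.19 K.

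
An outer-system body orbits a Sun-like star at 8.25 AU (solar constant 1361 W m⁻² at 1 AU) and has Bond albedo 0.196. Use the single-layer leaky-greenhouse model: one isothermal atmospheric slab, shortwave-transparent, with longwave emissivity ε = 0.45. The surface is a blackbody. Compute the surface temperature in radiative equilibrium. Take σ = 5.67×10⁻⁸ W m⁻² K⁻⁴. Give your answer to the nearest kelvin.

Irradiance scales as 1/d², so S = 1361 W m⁻² × (1/8.25)² = 20.00 W m⁻².
The planet radiates to space at T_e = [S(1−α)/(4σ)]^(1/4) = 91.76 K.
Surface balance with a leaky layer gives σT_s⁴ = σT_e⁴·2/(2−ε), so T_s = T_e·[2/(2−0.45)]^(1/4) = 97.79 K.

98 K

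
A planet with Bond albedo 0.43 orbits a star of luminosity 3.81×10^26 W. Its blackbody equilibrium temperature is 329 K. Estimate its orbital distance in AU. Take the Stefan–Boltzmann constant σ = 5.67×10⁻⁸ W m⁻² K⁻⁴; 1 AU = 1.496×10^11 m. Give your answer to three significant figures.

0.539 AU

Energy balance gives S = 4σT⁴/(1−α) = 4662 W m⁻².
S = L/(4πd²) → d = √(L/4πS) = √(3.81×10^26/(4π·4662)) = 8.065×10^10 m = 0.5391 AU.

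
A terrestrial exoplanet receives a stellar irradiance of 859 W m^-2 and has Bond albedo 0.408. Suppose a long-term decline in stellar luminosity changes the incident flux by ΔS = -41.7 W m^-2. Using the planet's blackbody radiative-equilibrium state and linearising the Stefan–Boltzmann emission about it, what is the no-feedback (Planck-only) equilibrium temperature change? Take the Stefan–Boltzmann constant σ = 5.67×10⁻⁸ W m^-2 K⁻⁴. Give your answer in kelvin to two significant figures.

-2.6 K

Reference equilibrium: T_e = [S(1−α)/(4σ)]^(1/4) = 217.6 K.
ΔF = Δ[S(1−α)]/4 = (1−0.408)·-41.7/4 = -6.172 W m^-2.
Linearising σT⁴ gives d(σT⁴)/dT = 4σT_e³ = 2.337 W m^-2 per K.
ΔT₀ = ΔF/λ_P = -6.172/2.337 = -2.64 K.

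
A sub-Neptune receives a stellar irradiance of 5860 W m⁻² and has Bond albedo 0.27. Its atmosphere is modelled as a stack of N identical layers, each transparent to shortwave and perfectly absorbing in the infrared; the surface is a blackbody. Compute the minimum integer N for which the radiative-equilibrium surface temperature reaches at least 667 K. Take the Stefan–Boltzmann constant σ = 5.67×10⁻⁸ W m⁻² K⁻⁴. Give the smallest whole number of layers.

10

OLR = S(1−α)/4 = 1069 W m⁻²; the top layer radiates at T_e = 370.6 K.
T_s = (N+1)^(1/4)·T_e ≥ 667 K requires N+1 ≥ (T_s/T_e)⁴ = (667/370.6)⁴ = 10.494.
Rounding up, N = 10.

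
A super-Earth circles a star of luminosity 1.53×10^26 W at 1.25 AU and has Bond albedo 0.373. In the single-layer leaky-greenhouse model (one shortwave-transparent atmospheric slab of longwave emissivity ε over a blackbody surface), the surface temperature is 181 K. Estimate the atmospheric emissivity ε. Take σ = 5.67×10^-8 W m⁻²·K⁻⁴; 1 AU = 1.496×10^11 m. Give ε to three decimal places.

0.206

Orbital distance: d = 1.25 AU = 1.870×10^11 m.
Spreading L over a sphere of radius d: S = 1.53×10^26/(4π·1.87×10^11²) = 348.2 W m⁻².
First, T_e = [348.2·(1−0.373)/(4σ)]^(1/4) = 176.1 K.
Since (2−ε)/2 = (T_e/T_s)⁴ = 0.8968, ε = 0.2063.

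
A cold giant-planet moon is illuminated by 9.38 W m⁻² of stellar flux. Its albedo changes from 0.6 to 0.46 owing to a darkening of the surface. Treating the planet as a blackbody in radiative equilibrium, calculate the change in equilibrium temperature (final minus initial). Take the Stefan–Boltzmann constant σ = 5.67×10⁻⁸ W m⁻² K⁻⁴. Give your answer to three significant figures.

Before: T₁ = [9.380·0.4/(4σ)]^(1/4) = 63.78 K.
With α = 0.46, T₂ = 68.74 K.
Change: 68.74 − 63.78 = 4.969 K.

4.97 kelvin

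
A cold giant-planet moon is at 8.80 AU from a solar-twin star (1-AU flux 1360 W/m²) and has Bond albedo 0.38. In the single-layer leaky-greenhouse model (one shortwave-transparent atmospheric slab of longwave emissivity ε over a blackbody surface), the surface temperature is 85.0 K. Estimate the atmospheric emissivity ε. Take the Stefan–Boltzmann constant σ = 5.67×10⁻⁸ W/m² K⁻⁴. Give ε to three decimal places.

Irradiance scales as 1/d², so S = 1360 W/m² × (1/8.80)² = 17.56 W/m².
TOA balance gives T_e = 83.24 K.
Inverting T_s⁴ = 2T_e⁴/(2−ε): (T_e/T_s)⁴ = 0.9197, so ε = 2(1 − 0.9197) = 0.1606.

0.161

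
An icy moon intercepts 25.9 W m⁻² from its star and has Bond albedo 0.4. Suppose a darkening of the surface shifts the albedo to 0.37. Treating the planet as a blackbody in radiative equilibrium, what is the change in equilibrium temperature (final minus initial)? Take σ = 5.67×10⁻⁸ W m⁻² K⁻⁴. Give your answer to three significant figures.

Before: T₁ = [25.90·0.6/(4σ)]^(1/4) = 90.98 K.
With α = 0.37, T₂ = 92.10 K.
Change: 92.10 − 90.98 = 1.117 K.

1.12 K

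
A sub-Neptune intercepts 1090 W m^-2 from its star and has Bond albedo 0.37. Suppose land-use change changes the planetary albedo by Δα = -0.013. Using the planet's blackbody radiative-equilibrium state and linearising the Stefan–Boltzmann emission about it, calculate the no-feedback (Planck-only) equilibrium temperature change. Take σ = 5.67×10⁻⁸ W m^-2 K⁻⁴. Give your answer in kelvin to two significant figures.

1.2 K

The baseline emission temperature is T_e = 234.6 K.
ΔF = −(S/4)Δα = −(1090/4)×(-0.013) = 3.542 W m^-2.
The Planck feedback parameter is 4σT_e³ = 2.927 W m^-2/K.
Hence the no-feedback warming is ΔF/(4σT_e³) = 1.21 K.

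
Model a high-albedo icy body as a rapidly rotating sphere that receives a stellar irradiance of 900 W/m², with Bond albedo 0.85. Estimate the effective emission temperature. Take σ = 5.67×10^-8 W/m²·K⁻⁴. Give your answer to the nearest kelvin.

156 kelvin

Absorbed flux (global mean): S(1−α)/4 = 900.0·0.15/4 = 33.75 W/m².
Balancing against σT⁴: T = (33.75/5.67×10⁻⁸)^(1/4) = 156.2 K.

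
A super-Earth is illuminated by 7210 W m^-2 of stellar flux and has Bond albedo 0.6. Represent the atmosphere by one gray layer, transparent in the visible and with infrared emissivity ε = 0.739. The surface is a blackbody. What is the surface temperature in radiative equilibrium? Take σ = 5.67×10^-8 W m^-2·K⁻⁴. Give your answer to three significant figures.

377 kelvin

At the top of the atmosphere, σT_e⁴ = S(1−α)/4 = 721.0 W m^-2, giving T_e = 335.8 K.
Surface balance with a leaky layer gives σT_s⁴ = σT_e⁴·2/(2−ε), so T_s = T_e·[2/(2−0.739)]^(1/4) = 376.8 K.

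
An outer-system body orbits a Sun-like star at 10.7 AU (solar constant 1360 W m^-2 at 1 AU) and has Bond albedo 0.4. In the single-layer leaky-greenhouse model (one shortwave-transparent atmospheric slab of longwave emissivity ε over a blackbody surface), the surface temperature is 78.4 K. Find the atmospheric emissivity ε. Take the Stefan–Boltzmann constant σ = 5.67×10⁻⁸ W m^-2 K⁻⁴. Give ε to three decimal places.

0.336

Flux at the orbit: S = 1360/(10.7)² = 11.88 W m^-2.
First, T_e = [11.88·(1−0.4)/(4σ)]^(1/4) = 74.87 K.
T_s⁴ = T_e⁴·2/(2−ε) → ε = 2 − 2(T_e/T_s)⁴ = 2 − 2·(74.87/78.4)⁴ = 0.3364.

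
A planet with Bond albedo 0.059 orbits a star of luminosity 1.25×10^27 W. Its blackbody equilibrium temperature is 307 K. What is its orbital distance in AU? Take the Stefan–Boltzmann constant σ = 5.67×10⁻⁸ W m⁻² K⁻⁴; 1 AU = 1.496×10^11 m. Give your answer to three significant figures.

1.44 AU

Required flux: S = 4σT⁴/(1−α) = 2141 W m⁻².
From L = 4πd²S, d = √(1.25×10^27/(4π·2141)) = 2.155×10^11 m = 1.441 AU.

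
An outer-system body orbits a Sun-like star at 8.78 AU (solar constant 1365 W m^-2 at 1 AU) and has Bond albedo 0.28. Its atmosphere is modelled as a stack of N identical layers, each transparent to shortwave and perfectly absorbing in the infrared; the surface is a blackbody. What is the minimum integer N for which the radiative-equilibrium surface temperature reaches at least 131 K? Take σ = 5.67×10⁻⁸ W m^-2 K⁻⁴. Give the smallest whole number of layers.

5

Flux at the orbit: S = 1365/(8.78)² = 17.71 W m^-2.
The effective emission temperature is T_e = [S(1−α)/(4σ)]^¼ = 86.59 K.
Since T_s⁴ = (N+1)T_e⁴, we need N ≥ (T_s/T_e)⁴ − 1 = 4.239.
The minimum whole number is N = 5.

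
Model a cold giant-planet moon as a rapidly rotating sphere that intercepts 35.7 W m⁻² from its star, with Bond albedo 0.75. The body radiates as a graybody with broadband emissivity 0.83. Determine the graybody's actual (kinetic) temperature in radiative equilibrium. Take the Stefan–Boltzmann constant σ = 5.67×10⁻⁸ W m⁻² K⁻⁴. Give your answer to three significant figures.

83.0 kelvin

Averaging over the sphere, the absorbed flux is S(1−α)/4 = 2.231 W m⁻².
Equating to εσT⁴ with ε = 0.83: T = (2.231/0.83σ)^(1/4) = 82.98 K.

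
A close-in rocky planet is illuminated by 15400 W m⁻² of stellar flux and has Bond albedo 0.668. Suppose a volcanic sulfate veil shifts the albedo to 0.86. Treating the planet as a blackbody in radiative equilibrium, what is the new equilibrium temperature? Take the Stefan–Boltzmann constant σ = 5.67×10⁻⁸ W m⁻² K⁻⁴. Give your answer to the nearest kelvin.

312 K

New equilibrium: T₂ = [(1−0.86)·15400/(4σ)]^(1/4) = 312.2 K.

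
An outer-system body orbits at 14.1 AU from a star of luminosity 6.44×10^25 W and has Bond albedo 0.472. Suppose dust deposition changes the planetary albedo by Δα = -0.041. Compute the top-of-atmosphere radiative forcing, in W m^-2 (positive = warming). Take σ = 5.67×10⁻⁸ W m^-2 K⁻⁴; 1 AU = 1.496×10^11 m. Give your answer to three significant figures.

d = 14.1 × 1.496×10^11 m = 2.109×10^12 m.
S = L/(4πd²) = 1.152 W m^-2.
The change in absorbed flux is Δ[S(1−α)/4] = −SΔα/4 = 0.01181 W m^-2.

0.0118 W m^-2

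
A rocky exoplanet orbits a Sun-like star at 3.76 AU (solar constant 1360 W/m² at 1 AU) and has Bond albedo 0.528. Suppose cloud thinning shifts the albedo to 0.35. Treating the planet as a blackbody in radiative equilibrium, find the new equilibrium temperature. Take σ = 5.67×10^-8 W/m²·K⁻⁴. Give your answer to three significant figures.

129 K

Flux at the orbit: S = 1360/(3.76)² = 96.20 W/m².
With the new albedo, S(1−α₂)/4 = 15.63 W/m², so T₂ = 128.9 K.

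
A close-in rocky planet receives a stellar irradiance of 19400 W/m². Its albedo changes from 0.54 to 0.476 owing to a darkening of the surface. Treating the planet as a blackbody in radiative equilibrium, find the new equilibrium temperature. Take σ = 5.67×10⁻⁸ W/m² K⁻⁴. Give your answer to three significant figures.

New equilibrium: T₂ = [(1−0.476)·19400/(4σ)]^(1/4) = 460.1 K.

460 kelvin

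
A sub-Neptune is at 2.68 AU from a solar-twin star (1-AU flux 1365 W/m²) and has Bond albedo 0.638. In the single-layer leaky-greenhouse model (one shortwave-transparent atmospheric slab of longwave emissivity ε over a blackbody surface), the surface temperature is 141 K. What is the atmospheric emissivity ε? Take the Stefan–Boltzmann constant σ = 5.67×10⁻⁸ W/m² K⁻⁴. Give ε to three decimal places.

Flux at the orbit: S = 1365/(2.68)² = 190.0 W/m².
TOA balance gives T_e = 132.0 K.
T_s⁴ = T_e⁴·2/(2−ε) → ε = 2 − 2(T_e/T_s)⁴ = 2 − 2·(132.0/141)⁴ = 0.4651.

0.465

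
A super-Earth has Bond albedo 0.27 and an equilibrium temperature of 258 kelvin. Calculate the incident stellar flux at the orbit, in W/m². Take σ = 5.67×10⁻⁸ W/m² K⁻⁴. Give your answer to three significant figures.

1380 W/m²

From S(1−α)/4 = σT⁴: S = 4σT⁴/(1−α).
σT⁴ = 5.67×10⁻⁸·(258)⁴ = 251.2 W/m².
So S = 4×251.2/(1−0.27) = 1377 W/m².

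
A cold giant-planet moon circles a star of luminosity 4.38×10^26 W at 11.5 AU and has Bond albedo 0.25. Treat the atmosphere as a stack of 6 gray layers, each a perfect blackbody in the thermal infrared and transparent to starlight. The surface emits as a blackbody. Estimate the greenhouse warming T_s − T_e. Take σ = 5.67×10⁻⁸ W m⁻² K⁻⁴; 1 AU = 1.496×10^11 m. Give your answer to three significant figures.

49.5 K

d = 11.5 × 1.496×10^11 m = 1.720×10^12 m.
S = L/(4πd²) = 11.78 W m⁻².
The effective emission temperature is T_e = [S(1−α)/(4σ)]^¼ = 79.00 K.
T_s = (N+1)^(1/4)·T_e = 128.5 K.
So the greenhouse effect raises the surface by 128.5 − 79.00 = 49.50 K.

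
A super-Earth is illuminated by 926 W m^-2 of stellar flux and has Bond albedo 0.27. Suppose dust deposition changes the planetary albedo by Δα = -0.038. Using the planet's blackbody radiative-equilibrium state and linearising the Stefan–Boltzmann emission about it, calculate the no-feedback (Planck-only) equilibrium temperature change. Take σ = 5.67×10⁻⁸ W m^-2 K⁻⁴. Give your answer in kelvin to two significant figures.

The baseline emission temperature is T_e = 233.7 K.
TOA radiative forcing: ΔF = −S·Δα/4 = −926.0·(-0.038)/4 = 8.797 W m^-2.
The Planck feedback parameter is 4σT_e³ = 2.893 W m^-2/K.
ΔT₀ = ΔF/λ_P = 8.797/2.893 = 3.04 K.

3.0 K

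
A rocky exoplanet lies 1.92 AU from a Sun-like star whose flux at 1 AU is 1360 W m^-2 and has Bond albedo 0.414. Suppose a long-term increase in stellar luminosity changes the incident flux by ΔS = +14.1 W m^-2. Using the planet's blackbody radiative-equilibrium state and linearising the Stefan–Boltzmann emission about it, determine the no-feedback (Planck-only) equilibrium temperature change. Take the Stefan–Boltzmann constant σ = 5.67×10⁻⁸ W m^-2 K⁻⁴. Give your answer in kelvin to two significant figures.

1.7 K

Irradiance scales as 1/d², so S = 1360 W m^-2 × (1/1.92)² = 368.9 W m^-2.
Unperturbed T_e = [368.9·(1−0.414)/(4σ)]^¼ = 175.7 K.
ΔF = Δ[S(1−α)]/4 = (1−0.414)·+14.1/4 = 2.066 W m^-2.
The Planck feedback parameter is 4σT_e³ = 1.230 W m^-2/K.
So ΔT₀ = 2.066/1.230 = 1.68 K.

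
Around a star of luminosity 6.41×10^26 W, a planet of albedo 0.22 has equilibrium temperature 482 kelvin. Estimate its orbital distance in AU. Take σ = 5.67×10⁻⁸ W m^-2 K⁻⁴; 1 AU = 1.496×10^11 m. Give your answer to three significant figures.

0.381 AU

The flux needed for this T is 4σT⁴/(1−0.22) = 15690 W m^-2.
Then d = [L/(4πS)]^(1/2) = 5.701×10^10 m, i.e. 0.3811 AU.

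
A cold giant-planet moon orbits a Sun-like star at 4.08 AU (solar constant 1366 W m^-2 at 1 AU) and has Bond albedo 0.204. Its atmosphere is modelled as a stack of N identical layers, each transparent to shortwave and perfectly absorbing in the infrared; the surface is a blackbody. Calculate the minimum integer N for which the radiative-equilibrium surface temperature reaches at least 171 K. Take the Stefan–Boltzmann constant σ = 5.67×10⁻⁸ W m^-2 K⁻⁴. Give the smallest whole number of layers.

2

By the inverse-square law, S = 1366/4.08² = 82.06 W m^-2.
OLR = S(1−α)/4 = 16.33 W m^-2; the top layer radiates at T_e = 130.3 K.
T_s = (N+1)^(1/4)·T_e ≥ 171 K requires N+1 ≥ (T_s/T_e)⁴ = (171/130.3)⁴ = 2.969.
The minimum whole number is N = 2.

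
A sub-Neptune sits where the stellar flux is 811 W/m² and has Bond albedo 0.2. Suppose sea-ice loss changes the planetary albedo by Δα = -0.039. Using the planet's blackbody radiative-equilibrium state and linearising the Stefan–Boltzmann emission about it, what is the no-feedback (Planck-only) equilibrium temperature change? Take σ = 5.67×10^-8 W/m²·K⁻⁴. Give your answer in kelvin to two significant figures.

Unperturbed T_e = [811.0·(1−0.2)/(4σ)]^¼ = 231.3 K.
TOA radiative forcing: ΔF = −S·Δα/4 = −811.0·(-0.039)/4 = 7.907 W/m².
The Planck feedback parameter is 4σT_e³ = 2.805 W/m²/K.
ΔT₀ = ΔF/λ_P = 7.907/2.805 = 2.82 K.

2.8 K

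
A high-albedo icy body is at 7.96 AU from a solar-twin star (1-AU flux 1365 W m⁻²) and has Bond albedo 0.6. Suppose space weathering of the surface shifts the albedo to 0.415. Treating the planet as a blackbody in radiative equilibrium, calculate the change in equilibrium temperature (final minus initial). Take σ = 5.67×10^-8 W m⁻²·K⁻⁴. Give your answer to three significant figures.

7.83 K

Irradiance scales as 1/d², so S = 1365 W m⁻² × (1/7.96)² = 21.54 W m⁻².
Initial: T₁ = [S(1−0.6)/(4σ)]^(1/4) = 78.51 K.
Final:   T₂ = [S(1−0.415)/(4σ)]^(1/4) = 86.34 K.
Change: 86.34 − 78.51 = 7.828 K.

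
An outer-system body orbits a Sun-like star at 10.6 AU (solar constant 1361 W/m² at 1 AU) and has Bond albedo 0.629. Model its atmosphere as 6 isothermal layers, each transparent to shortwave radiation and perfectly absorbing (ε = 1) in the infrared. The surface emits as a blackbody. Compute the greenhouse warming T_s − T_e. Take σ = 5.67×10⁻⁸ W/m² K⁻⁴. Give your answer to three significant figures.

41.8 K

By the inverse-square law, S = 1361/10.6² = 12.11 W/m².
Top-of-atmosphere balance: σT_e⁴ = S(1−α)/4 = 1.123 W/m² → T_e = 66.72 K.
T_s = (N+1)^(1/4)·T_e = 108.5 K.
So the greenhouse effect raises the surface by 108.5 − 66.72 = 41.80 K.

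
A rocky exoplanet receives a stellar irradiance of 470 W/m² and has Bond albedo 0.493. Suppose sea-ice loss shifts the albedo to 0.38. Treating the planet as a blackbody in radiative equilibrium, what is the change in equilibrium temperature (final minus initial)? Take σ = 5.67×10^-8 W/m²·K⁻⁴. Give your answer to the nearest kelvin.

Initial: T₁ = [S(1−0.493)/(4σ)]^(1/4) = 180.0 K.
After:  T₂ = [470.0·0.62/(4σ)]^(1/4) = 189.3 K.
ΔT = T₂ − T₁ = 9.288 K.

9 K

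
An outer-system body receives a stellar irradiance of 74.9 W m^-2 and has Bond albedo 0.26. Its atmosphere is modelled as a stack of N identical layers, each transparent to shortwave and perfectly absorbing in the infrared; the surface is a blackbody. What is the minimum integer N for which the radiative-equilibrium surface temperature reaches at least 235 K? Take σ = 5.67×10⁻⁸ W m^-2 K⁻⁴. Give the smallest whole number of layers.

12

OLR = S(1−α)/4 = 13.86 W m^-2; the top layer radiates at T_e = 125.0 K.
Since T_s⁴ = (N+1)T_e⁴, we need N ≥ (T_s/T_e)⁴ − 1 = 11.480.
So N ≥ 11.480; the smallest integer is N = 12.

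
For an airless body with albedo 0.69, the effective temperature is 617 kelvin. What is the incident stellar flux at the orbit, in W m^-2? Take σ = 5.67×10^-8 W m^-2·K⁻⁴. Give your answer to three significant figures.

Invert the energy balance for S: S = 4σT⁴/(1−α).
The emitted flux is σT⁴ = 8217 W m^-2.
So S = 4×8217/(1−0.69) = 1.060×10^5 W m^-2.

1.06×10^5 W m^-2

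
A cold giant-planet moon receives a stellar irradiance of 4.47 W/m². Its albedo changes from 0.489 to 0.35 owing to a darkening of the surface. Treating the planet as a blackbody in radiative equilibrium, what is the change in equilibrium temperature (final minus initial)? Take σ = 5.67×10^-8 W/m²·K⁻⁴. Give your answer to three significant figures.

3.49 K

Before: T₁ = [4.470·0.511/(4σ)]^(1/4) = 56.33 K.
Final:   T₂ = [S(1−0.35)/(4σ)]^(1/4) = 59.83 K.
ΔT = T₂ − T₁ = 3.493 K.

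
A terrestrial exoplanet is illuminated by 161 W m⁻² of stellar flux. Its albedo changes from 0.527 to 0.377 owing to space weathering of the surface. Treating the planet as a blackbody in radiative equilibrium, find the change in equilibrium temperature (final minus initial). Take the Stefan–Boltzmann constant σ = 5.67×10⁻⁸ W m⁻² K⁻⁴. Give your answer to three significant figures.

9.65 K

Initial: T₁ = [S(1−0.527)/(4σ)]^(1/4) = 135.4 K.
Final:   T₂ = [S(1−0.377)/(4σ)]^(1/4) = 145.0 K.
Change: 145.0 − 135.4 = 9.650 K.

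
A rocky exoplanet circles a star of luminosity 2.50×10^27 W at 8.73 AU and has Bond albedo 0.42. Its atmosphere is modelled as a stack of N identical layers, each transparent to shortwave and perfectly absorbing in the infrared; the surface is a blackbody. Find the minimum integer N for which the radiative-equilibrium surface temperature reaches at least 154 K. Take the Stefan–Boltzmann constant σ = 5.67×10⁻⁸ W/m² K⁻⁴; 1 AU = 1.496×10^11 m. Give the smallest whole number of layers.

d = 8.73 × 1.496×10^11 m = 1.306×10^12 m.
Flux at the orbit: S = L/(4πd²) = 2.50×10^27/(4π·(1.31×10^12)²) = 116.6 W/m².
OLR = S(1−α)/4 = 16.91 W/m²; the top layer radiates at T_e = 131.4 K.
T_s = (N+1)^(1/4)·T_e ≥ 154 K requires N+1 ≥ (T_s/T_e)⁴ = (154/131.4)⁴ = 1.886.
So N ≥ 0.886; the smallest integer is N = 1.

1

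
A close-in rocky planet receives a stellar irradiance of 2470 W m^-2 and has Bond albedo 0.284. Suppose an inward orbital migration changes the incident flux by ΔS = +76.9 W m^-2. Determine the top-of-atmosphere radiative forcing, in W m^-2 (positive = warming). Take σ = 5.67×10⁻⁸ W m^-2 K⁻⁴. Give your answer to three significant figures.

Only a fraction (1−α) is absorbed and it's spread over 4πR², so ΔF = (1−α)ΔS/4 = 13.77 W m^-2.

13.8 W m^-2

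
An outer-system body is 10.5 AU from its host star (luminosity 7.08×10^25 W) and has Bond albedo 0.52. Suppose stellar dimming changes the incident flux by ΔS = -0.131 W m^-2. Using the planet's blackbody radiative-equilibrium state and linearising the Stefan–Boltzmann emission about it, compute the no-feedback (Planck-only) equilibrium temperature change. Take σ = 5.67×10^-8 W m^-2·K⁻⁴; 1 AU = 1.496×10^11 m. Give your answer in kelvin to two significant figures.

-0.67 kelvin

d = 10.5 × 1.496×10^11 m = 1.571×10^12 m.
S = L/(4πd²) = 2.283 W m^-2.
Unperturbed T_e = [2.283·(1−0.52)/(4σ)]^¼ = 46.89 K.
Only a fraction (1−α) is absorbed and it's spread over 4πR², so ΔF = (1−α)ΔS/4 = -0.01572 W m^-2.
The Planck feedback parameter is 4σT_e³ = 0.02338 W m^-2/K.
So ΔT₀ = -0.01572/0.02338 = -0.672 K.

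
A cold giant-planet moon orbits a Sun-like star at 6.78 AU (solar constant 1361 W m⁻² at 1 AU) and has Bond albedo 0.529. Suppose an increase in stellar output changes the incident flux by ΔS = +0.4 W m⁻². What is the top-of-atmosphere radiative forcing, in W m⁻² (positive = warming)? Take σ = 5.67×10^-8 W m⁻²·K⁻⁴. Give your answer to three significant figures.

0.0471 W m⁻²

Flux at the orbit: S = 1361/(6.78)² = 29.61 W m⁻².
TOA radiative forcing: ΔF = (1−α)ΔS/4 = 0.471·(+0.4)/4 = 0.04710 W m⁻².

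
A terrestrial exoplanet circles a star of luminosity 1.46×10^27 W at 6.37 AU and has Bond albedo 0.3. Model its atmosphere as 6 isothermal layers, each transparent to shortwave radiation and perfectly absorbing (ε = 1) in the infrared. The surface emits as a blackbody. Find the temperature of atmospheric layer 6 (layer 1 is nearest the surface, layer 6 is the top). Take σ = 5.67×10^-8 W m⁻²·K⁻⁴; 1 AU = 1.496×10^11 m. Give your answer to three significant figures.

141 K

d = 6.37 × 1.496×10^11 m = 9.530×10^11 m.
Flux at the orbit: S = L/(4πd²) = 1.46×10^27/(4π·(9.53×10^11)²) = 127.9 W m⁻².
OLR = S(1−α)/4 = 22.39 W m⁻²; the top layer radiates at T_e = 141.0 K.
The net upward flux σT_e⁴ is constant between every pair of levels, so T_k⁴ = (N+1−k)T_e⁴.
T_6 = (1)^(1/4)·141.0 = 141.0 K.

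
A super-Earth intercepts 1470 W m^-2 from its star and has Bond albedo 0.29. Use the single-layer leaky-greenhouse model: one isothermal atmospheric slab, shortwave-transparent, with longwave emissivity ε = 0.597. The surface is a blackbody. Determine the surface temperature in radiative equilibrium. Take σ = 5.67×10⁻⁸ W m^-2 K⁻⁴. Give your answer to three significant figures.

285 K

The planet radiates to space at T_e = [S(1−α)/(4σ)]^(1/4) = 260.5 K.
Surface balance with a leaky layer gives σT_s⁴ = σT_e⁴·2/(2−ε), so T_s = T_e·[2/(2−0.597)]^(1/4) = 284.6 K.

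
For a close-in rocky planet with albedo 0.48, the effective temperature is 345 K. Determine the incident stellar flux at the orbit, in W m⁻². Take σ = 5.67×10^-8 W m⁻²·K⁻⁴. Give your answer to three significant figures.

From S(1−α)/4 = σT⁴: S = 4σT⁴/(1−α).
σT⁴ = 5.67×10⁻⁸·(345)⁴ = 803.3 W m⁻².
S = 4·803.3/0.52 = 6179 W m⁻².

6180 W m⁻²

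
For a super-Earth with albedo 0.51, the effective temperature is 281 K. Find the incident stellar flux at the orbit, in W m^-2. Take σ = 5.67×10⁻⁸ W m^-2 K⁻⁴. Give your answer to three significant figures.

2890 W m^-2

Invert the energy balance for S: S = 4σT⁴/(1−α).
σT⁴ = 5.67×10⁻⁸·(281)⁴ = 353.5 W m^-2.
So S = 4×353.5/(1−0.51) = 2886 W m^-2.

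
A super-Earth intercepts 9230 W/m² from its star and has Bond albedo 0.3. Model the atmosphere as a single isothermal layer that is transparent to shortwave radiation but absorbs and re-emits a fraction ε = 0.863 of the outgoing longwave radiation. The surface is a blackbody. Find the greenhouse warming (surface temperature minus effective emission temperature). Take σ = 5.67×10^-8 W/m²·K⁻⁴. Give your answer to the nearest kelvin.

At the top of the atmosphere, σT_e⁴ = S(1−α)/4 = 1615 W/m², giving T_e = 410.8 K.
For a single slab of emissivity ε, T_s⁴ = 2T_e⁴/(2−ε); thus T_s = 410.8·(1.759)^(1/4) = 473.1 K.
The atmosphere warms the surface by 62.30 K.

62 K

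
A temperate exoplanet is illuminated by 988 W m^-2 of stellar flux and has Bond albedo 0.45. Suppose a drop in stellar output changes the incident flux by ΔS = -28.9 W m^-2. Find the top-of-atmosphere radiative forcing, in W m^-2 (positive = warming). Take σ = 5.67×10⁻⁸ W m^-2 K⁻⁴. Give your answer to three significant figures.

-3.97 W m^-2

TOA radiative forcing: ΔF = (1−α)ΔS/4 = 0.55·(-28.9)/4 = -3.974 W m^-2.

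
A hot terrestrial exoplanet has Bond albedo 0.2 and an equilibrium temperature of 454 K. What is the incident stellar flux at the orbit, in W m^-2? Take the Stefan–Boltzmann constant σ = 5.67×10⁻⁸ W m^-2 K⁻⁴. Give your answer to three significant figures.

From S(1−α)/4 = σT⁴: S = 4σT⁴/(1−α).
The emitted flux is σT⁴ = 2409 W m^-2.
S = 4·2409/0.8 = 12040 W m^-2.

12000 W m^-2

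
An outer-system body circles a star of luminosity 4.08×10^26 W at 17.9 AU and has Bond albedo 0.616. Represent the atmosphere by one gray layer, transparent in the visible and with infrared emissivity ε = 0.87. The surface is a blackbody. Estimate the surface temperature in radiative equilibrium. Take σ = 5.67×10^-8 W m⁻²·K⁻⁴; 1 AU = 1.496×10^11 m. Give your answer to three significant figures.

60.7 kelvin

d = 17.9 × 1.496×10^11 m = 2.678×10^12 m.
S = L/(4πd²) = 4.528 W m⁻².
Effective emission temperature (TOA balance): σT_e⁴ = S(1−α)/4 = 0.4347 W m⁻² → T_e = 52.62 K.
Surface balance with a leaky layer gives σT_s⁴ = σT_e⁴·2/(2−ε), so T_s = T_e·[2/(2−0.87)]^(1/4) = 60.69 K.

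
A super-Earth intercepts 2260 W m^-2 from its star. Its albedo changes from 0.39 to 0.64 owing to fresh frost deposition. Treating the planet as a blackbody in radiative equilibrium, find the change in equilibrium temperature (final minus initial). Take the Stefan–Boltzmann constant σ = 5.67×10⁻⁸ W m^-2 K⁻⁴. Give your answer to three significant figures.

Before: T₁ = [2260·0.61/(4σ)]^(1/4) = 279.2 K.
After:  T₂ = [2260·0.36/(4σ)]^(1/4) = 244.7 K.
Change: 244.7 − 279.2 = -34.49 K.

-34.5 kelvin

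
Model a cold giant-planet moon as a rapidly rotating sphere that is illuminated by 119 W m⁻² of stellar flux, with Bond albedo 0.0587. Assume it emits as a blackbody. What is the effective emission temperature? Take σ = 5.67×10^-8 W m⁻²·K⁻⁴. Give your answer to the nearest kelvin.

149 K

The planet absorbs (1−α)S over its disc πR² and re-emits over 4πR², so the mean absorbed flux is (1−0.0587)·119.0/4 = 28.00 W m⁻².
In equilibrium σT⁴ equals this, so T = 149.1 K.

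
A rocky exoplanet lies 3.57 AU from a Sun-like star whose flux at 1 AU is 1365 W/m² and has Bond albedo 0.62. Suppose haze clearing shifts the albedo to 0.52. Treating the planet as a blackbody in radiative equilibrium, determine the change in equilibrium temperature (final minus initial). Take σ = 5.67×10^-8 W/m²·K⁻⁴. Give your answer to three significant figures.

Irradiance scales as 1/d², so S = 1365 W/m² × (1/3.57)² = 107.1 W/m².
Before: T₁ = [107.1·0.38/(4σ)]^(1/4) = 115.7 K.
With α = 0.52, T₂ = 122.7 K.
Change: 122.7 − 115.7 = 6.961 K.

6.96 K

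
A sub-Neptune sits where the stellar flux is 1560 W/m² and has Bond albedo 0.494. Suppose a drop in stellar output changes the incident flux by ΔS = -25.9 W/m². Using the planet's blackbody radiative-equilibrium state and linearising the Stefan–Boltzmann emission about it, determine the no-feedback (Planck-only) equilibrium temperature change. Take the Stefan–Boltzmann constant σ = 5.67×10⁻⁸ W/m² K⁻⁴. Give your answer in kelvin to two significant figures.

The baseline emission temperature is T_e = 242.9 K.
TOA radiative forcing: ΔF = (1−α)ΔS/4 = 0.506·(-25.9)/4 = -3.276 W/m².
Planck response: λ_P = 4σT_e³ = 4·5.67×10⁻⁸·(242.9)³ = 3.250 W/m²/K.
Hence the no-feedback warming is ΔF/(4σT_e³) = -1.01 K.

-1.0 kelvin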